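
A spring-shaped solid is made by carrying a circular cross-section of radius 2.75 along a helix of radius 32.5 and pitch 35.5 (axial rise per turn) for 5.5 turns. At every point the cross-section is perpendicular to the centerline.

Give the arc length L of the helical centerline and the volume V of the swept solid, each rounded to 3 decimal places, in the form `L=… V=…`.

2πR = 2π·32.5 = 204.203522
per-turn = √(204.203522² + 35.5²) = √(41699.0786 + 1260.25) = √42959.3286 = 207.266323
L = 5.5 × 207.266323 = 1139.964776
V = π·2.75² × L = 23.758294 × 1139.964776 = 27083.618797

L=1139.965 V=27083.619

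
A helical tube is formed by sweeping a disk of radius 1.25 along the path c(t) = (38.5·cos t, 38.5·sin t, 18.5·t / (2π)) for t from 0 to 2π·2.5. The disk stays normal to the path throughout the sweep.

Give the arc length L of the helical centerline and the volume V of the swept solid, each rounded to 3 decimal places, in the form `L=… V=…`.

2πR = 2π·38.5 = 241.902634
per-turn = √(241.902634² + 18.5²) = √(58516.8845 + 342.25) = √58859.1345 = 242.609016
L = 2.5 × 242.609016 = 606.522539
V = π·1.25² × L = 4.908739 × 606.522539 = 2977.260552

L=606.523 V=2977.261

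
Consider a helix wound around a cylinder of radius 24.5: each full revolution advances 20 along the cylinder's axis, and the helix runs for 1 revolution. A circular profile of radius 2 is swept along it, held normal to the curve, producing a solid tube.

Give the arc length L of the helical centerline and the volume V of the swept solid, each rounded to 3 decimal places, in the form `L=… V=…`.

L=155.232 V=1950.701

2πR = 2π·24.5 = 153.938040
per-turn = √(153.938040² + 20²) = √(23696.9202 + 400) = √24096.9202 = 155.231827
L = 1 × 155.231827 = 155.231827
V = π·2² × L = 12.566371 × 155.231827 = 1950.700671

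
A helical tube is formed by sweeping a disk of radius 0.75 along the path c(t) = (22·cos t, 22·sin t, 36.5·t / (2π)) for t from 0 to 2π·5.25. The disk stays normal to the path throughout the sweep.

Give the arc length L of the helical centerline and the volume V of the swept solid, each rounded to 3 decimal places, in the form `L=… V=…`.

2πR = 2π·22 = 138.230077
per-turn = √(138.230077² + 36.5²) = √(19107.5541 + 1332.25) = √20439.8041 = 142.967843
L = 5.25 × 142.967843 = 750.581176
V = π·0.75² × L = 1.767146 × 750.581176 = 1326.386423

L=750.581 V=1326.386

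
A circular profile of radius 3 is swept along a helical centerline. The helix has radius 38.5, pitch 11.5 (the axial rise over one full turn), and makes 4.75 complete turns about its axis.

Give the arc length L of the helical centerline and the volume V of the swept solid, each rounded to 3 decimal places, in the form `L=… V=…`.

2πR = 2π·38.5 = 241.902634
per-turn = √(241.902634² + 11.5²) = √(58516.8845 + 132.25) = √58649.1345 = 242.175834
L = 4.75 × 242.175834 = 1150.335211
V = π·3² × L = 28.274334 × 1150.335211 = 32524.961824

L=1150.335 V=32524.962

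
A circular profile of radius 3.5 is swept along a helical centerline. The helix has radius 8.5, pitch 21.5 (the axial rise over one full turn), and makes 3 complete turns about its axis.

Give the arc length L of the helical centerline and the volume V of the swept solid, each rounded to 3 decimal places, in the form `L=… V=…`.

2πR = 2π·8.5 = 53.407075
per-turn = √(53.407075² + 21.5²) = √(2852.3157 + 462.25) = √3314.5657 = 57.572265
L = 3 × 57.572265 = 172.716794
V = π·3.5² × L = 38.484510 × 172.716794 = 6646.921200

L=172.717 V=6646.921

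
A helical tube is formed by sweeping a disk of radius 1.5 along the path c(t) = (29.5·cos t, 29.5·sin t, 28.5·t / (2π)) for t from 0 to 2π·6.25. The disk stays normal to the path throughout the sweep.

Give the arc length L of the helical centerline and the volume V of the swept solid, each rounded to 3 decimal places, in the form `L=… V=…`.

L=1172.077 V=8284.921

2πR = 2π·29.5 = 185.353967
per-turn = √(185.353967² + 28.5²) = √(34356.0929 + 812.25) = √35168.3429 = 187.532245
L = 6.25 × 187.532245 = 1172.076531
V = π·1.5² × L = 7.068583 × 1172.076531 = 8284.920796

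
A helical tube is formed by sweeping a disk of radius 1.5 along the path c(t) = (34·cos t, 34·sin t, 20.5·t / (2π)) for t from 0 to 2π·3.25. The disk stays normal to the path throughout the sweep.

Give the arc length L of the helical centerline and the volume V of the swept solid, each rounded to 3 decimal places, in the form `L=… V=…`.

L=697.481 V=4930.205

2πR = 2π·34 = 213.628300
per-turn = √(213.628300² + 20.5²) = √(45637.0508 + 420.25) = √46057.3008 = 214.609647
L = 3.25 × 214.609647 = 697.481354
V = π·1.5² × L = 7.068583 × 697.481354 = 4930.205170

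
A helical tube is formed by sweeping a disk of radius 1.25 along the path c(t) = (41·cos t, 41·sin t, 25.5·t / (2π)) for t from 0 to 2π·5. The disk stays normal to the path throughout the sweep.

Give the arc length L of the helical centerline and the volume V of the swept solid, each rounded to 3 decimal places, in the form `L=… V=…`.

2πR = 2π·41 = 257.610598
per-turn = √(257.610598² + 25.5²) = √(66363.2200 + 650.25) = √67013.4700 = 258.869600
L = 5 × 258.869600 = 1294.348002
V = π·1.25² × L = 4.908739 × 1294.348002 = 6353.615896

L=1294.348 V=6353.616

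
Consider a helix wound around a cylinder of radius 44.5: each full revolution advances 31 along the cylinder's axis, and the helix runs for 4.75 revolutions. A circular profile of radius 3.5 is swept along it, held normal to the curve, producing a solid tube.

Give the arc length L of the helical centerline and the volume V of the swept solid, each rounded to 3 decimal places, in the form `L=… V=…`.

2πR = 2π·44.5 = 279.601746
per-turn = √(279.601746² + 31²) = √(78177.1365 + 961) = √79138.1365 = 281.315013
L = 4.75 × 281.315013 = 1336.246311
V = π·3.5² × L = 38.484510 × 1336.246311 = 51424.784530

L=1336.246 V=51424.785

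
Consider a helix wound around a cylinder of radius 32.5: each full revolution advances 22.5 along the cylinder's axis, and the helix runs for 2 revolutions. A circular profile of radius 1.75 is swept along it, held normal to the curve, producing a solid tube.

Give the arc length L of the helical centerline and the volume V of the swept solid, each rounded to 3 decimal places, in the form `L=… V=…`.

2πR = 2π·32.5 = 204.203522
per-turn = √(204.203522² + 22.5²) = √(41699.0786 + 506.25) = √42205.3286 = 205.439355
L = 2 × 205.439355 = 410.878710
V = π·1.75² × L = 9.621128 × 410.878710 = 3953.116457

L=410.879 V=3953.116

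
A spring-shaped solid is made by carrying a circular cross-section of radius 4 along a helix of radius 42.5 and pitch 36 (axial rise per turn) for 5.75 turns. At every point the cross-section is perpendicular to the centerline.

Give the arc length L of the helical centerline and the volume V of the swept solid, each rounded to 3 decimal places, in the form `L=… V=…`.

L=1549.344 V=77878.513

2πR = 2π·42.5 = 267.035376
per-turn = √(267.035376² + 36²) = √(71307.8918 + 1296) = √72603.8918 = 269.451094
L = 5.75 × 269.451094 = 1549.343788
V = π·4² × L = 50.265482 × 1549.343788 = 77878.512983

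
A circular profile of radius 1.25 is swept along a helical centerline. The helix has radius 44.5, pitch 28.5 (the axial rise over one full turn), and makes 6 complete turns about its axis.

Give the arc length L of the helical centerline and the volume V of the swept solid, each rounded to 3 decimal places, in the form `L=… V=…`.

L=1686.303 V=8277.621

2πR = 2π·44.5 = 279.601746
per-turn = √(279.601746² + 28.5²) = √(78177.1365 + 812.25) = √78989.3865 = 281.050505
L = 6 × 281.050505 = 1686.303031
V = π·1.25² × L = 4.908739 × 1686.303031 = 8277.620647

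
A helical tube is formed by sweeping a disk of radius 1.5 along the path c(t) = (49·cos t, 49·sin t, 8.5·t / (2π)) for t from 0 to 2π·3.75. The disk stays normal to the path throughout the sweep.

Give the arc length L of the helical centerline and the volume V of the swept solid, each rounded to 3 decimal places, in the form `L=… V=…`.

2πR = 2π·49 = 307.876080
per-turn = √(307.876080² + 8.5²) = √(94787.6807 + 72.25) = √94859.9307 = 307.993394
L = 3.75 × 307.993394 = 1154.975227
V = π·1.5² × L = 7.068583 × 1154.975227 = 8164.038799

L=1154.975 V=8164.039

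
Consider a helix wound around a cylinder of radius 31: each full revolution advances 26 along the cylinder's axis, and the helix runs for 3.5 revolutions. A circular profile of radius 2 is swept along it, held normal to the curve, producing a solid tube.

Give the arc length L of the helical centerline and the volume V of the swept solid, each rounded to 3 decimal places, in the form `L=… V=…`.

L=687.772 V=8642.802

2πR = 2π·31 = 194.778745
per-turn = √(194.778745² + 26²) = √(37938.7593 + 676) = √38614.7593 = 196.506385
L = 3.5 × 196.506385 = 687.772347
V = π·2² × L = 12.566371 × 687.772347 = 8642.802214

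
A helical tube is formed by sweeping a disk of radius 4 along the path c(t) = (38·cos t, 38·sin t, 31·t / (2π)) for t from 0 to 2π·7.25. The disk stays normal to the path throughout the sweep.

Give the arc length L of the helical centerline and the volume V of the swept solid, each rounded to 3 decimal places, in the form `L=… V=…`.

2πR = 2π·38 = 238.761042
per-turn = √(238.761042² + 31²) = √(57006.8350 + 961) = √57967.8350 = 240.765103
L = 7.25 × 240.765103 = 1745.547000
V = π·4² × L = 50.265482 × 1745.547000 = 87740.762094

L=1745.547 V=87740.762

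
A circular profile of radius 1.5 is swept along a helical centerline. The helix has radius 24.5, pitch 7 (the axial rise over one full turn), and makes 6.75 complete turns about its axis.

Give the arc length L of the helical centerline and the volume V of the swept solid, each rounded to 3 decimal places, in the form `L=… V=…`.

2πR = 2π·24.5 = 153.938040
per-turn = √(153.938040² + 7²) = √(23696.9202 + 49) = √23745.9202 = 154.097113
L = 6.75 × 154.097113 = 1040.155511
V = π·1.5² × L = 7.068583 × 1040.155511 = 7352.426054

L=1040.156 V=7352.426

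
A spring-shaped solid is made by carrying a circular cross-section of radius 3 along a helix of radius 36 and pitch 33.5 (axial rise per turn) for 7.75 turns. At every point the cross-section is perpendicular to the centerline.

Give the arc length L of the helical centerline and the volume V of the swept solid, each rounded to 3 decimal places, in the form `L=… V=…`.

2πR = 2π·36 = 226.194671
per-turn = √(226.194671² + 33.5²) = √(51164.0292 + 1122.25) = √52286.2792 = 228.661932
L = 7.75 × 228.661932 = 1772.129974
V = π·3² × L = 28.274334 × 1772.129974 = 50105.794573

L=1772.130 V=50105.795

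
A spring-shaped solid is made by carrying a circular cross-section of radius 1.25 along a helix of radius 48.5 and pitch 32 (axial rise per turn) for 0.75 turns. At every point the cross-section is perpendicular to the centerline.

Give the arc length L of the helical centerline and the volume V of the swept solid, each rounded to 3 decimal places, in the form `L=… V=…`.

2πR = 2π·48.5 = 304.734487
per-turn = √(304.734487² + 32²) = √(92863.1078 + 1024) = √93887.1078 = 306.410032
L = 0.75 × 306.410032 = 229.807524
V = π·1.25² × L = 4.908739 × 229.807524 = 1128.065046

L=229.808 V=1128.065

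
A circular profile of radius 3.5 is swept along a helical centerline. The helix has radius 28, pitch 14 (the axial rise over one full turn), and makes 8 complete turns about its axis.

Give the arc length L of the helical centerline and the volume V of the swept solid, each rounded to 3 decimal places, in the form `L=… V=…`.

2πR = 2π·28 = 175.929189
per-turn = √(175.929189² + 14²) = √(30951.0794 + 196) = √31147.0794 = 176.485352
L = 8 × 176.485352 = 1411.882814
V = π·3.5² × L = 38.484510 × 1411.882814 = 54335.618300

L=1411.883 V=54335.618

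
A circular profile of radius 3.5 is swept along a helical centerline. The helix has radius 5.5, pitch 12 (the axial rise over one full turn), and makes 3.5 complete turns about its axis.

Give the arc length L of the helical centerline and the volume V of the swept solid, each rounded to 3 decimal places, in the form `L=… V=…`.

L=128.036 V=4927.403

2πR = 2π·5.5 = 34.557519
per-turn = √(34.557519² + 12²) = √(1194.2221 + 144) = √1338.2221 = 36.581719
L = 3.5 × 36.581719 = 128.036015
V = π·3.5² × L = 38.484510 × 128.036015 = 4927.403298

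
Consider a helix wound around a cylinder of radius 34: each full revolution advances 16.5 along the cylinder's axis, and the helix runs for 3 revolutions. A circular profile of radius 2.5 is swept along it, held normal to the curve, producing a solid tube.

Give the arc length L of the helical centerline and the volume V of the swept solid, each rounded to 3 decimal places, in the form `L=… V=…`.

2πR = 2π·34 = 213.628300
per-turn = √(213.628300² + 16.5²) = √(45637.0508 + 272.25) = √45909.3008 = 214.264558
L = 3 × 214.264558 = 642.793674
V = π·2.5² × L = 19.634954 × 642.793674 = 12621.224266

L=642.794 V=12621.224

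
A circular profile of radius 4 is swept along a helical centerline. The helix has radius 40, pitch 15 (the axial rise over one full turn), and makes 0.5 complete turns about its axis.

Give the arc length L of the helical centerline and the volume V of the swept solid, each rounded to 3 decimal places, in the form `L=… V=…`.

L=125.887 V=6327.787

2πR = 2π·40 = 251.327412
per-turn = √(251.327412² + 15²) = √(63165.4682 + 225) = √63390.4682 = 251.774638
L = 0.5 × 251.774638 = 125.887319
V = π·4² × L = 50.265482 × 125.887319 = 6327.786816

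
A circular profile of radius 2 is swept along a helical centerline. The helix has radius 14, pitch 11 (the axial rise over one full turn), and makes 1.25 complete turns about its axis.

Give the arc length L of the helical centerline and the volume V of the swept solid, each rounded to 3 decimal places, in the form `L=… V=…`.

L=110.812 V=1392.506

2πR = 2π·14 = 87.964594
per-turn = √(87.964594² + 11²) = √(7737.7699 + 121) = √7858.7699 = 88.649703
L = 1.25 × 88.649703 = 110.812129
V = π·2² × L = 12.566371 × 110.812129 = 1392.506279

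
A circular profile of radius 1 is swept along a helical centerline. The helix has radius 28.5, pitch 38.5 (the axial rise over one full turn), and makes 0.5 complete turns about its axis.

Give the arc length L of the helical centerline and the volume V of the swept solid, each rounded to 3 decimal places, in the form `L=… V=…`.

L=91.581 V=287.711

2πR = 2π·28.5 = 179.070781
per-turn = √(179.070781² + 38.5²) = √(32066.3447 + 1482.25) = √33548.5947 = 183.162755
L = 0.5 × 183.162755 = 91.581377
V = π·1² × L = 3.141593 × 91.581377 = 287.711382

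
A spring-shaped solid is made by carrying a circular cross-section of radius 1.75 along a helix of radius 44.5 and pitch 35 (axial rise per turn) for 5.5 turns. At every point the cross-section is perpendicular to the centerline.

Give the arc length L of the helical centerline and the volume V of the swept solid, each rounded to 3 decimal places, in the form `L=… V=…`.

2πR = 2π·44.5 = 279.601746
per-turn = √(279.601746² + 35²) = √(78177.1365 + 1225) = √79402.1365 = 281.783847
L = 5.5 × 281.783847 = 1549.811159
V = π·1.75² × L = 9.621128 × 1549.811159 = 14910.930762

L=1549.811 V=14910.931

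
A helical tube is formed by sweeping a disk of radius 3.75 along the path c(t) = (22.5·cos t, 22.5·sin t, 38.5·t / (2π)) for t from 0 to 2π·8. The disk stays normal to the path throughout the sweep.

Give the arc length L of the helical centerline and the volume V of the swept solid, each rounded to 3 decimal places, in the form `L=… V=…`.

2πR = 2π·22.5 = 141.371669
per-turn = √(141.371669² + 38.5²) = √(19985.9489 + 1482.25) = √21468.1989 = 146.520302
L = 8 × 146.520302 = 1172.162416
V = π·3.75² × L = 44.178647 × 1172.162416 = 51784.549258

L=1172.162 V=51784.549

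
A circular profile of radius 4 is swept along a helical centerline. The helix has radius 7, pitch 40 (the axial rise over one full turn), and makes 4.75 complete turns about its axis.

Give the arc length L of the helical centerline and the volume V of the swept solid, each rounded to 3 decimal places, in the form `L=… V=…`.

2πR = 2π·7 = 43.982297
per-turn = √(43.982297² + 40²) = √(1934.4425 + 1600) = √3534.4425 = 59.451177
L = 4.75 × 59.451177 = 282.393091
V = π·4² × L = 50.265482 × 282.393091 = 14194.624981

L=282.393 V=14194.625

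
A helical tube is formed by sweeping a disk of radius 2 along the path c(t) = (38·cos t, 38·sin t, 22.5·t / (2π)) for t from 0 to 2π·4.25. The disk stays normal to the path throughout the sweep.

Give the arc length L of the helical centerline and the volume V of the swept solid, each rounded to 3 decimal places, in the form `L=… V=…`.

L=1019.230 V=12808.024

2πR = 2π·38 = 238.761042
per-turn = √(238.761042² + 22.5²) = √(57006.8350 + 506.25) = √57513.0850 = 239.818859
L = 4.25 × 239.818859 = 1019.230150
V = π·2² × L = 12.566371 × 1019.230150 = 12808.023803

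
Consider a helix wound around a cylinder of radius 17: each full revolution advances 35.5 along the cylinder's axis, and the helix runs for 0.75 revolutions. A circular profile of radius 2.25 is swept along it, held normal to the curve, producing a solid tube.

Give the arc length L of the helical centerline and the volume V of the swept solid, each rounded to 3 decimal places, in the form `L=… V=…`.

L=84.419 V=1342.629

2πR = 2π·17 = 106.814150
per-turn = √(106.814150² + 35.5²) = √(11409.2627 + 1260.25) = √12669.5127 = 112.558930
L = 0.75 × 112.558930 = 84.419197
V = π·2.25² × L = 15.904313 × 84.419197 = 1342.629322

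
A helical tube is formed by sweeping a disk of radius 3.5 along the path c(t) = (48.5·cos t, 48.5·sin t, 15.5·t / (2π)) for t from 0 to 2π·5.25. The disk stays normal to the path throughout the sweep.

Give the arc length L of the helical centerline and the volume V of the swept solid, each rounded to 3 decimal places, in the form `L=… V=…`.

L=1601.924 V=61649.270

2πR = 2π·48.5 = 304.734487
per-turn = √(304.734487² + 15.5²) = √(92863.1078 + 240.25) = √93103.3578 = 305.128428
L = 5.25 × 305.128428 = 1601.924249
V = π·3.5² × L = 38.484510 × 1601.924249 = 61649.269791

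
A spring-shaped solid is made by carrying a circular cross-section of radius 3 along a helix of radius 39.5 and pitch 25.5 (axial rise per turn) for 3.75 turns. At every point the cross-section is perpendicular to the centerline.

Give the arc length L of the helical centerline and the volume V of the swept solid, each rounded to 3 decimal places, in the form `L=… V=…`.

L=935.596 V=26453.366

2πR = 2π·39.5 = 248.185820
per-turn = √(248.185820² + 25.5²) = √(61596.2011 + 650.25) = √62246.4511 = 249.492387
L = 3.75 × 249.492387 = 935.596450
V = π·3² × L = 28.274334 × 935.596450 = 26453.366420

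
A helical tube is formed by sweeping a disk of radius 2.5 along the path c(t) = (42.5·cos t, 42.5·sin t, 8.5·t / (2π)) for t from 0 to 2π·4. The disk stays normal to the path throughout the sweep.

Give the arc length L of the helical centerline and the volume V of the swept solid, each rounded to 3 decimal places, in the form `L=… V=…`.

2πR = 2π·42.5 = 267.035376
per-turn = √(267.035376² + 8.5²) = √(71307.8918 + 72.25) = √71380.1418 = 267.170623
L = 4 × 267.170623 = 1068.682492
V = π·2.5² × L = 19.634954 × 1068.682492 = 20983.531662

L=1068.682 V=20983.532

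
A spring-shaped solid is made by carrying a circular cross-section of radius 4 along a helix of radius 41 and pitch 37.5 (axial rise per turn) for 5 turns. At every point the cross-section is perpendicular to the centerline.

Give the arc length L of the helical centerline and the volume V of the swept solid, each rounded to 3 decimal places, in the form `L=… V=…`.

L=1301.628 V=65426.984

2πR = 2π·41 = 257.610598
per-turn = √(257.610598² + 37.5²) = √(66363.2200 + 1406.25) = √67769.4700 = 260.325700
L = 5 × 260.325700 = 1301.628499
V = π·4² × L = 50.265482 × 1301.628499 = 65426.984491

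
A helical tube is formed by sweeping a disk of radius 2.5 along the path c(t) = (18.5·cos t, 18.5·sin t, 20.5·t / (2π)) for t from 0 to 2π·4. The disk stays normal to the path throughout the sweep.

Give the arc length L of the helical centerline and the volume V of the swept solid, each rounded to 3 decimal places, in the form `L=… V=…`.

2πR = 2π·18.5 = 116.238928
per-turn = √(116.238928² + 20.5²) = √(13511.4884 + 420.25) = √13931.7384 = 118.032785
L = 4 × 118.032785 = 472.131142
V = π·2.5² × L = 19.634954 × 472.131142 = 9270.273286

L=472.131 V=9270.273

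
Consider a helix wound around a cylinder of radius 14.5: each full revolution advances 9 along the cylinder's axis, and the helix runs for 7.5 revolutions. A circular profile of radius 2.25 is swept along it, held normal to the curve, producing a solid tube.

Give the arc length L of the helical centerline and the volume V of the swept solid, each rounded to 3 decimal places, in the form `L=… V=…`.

2πR = 2π·14.5 = 91.106187
per-turn = √(91.106187² + 9²) = √(8300.3373 + 81) = √8381.3373 = 91.549644
L = 7.5 × 91.549644 = 686.622329
V = π·2.25² × L = 15.904313 × 686.622329 = 10920.256308

L=686.622 V=10920.256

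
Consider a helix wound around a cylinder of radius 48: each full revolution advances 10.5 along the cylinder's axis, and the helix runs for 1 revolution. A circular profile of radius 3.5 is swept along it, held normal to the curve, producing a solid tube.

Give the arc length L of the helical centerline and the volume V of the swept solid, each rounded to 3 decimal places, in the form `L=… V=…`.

L=301.776 V=11613.687

2πR = 2π·48 = 301.592895
per-turn = √(301.592895² + 10.5²) = √(90958.2742 + 110.25) = √91068.5242 = 301.775619
L = 1 × 301.775619 = 301.775619
V = π·3.5² × L = 38.484510 × 301.775619 = 11613.686825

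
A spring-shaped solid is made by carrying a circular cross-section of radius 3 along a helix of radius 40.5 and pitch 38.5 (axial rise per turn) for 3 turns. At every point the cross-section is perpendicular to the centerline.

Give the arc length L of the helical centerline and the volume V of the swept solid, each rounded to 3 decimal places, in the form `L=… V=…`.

L=772.095 V=21830.469

2πR = 2π·40.5 = 254.469005
per-turn = √(254.469005² + 38.5²) = √(64754.4745 + 1482.25) = √66236.7245 = 257.364964
L = 3 × 257.364964 = 772.094891
V = π·3² × L = 28.274334 × 772.094891 = 21830.468729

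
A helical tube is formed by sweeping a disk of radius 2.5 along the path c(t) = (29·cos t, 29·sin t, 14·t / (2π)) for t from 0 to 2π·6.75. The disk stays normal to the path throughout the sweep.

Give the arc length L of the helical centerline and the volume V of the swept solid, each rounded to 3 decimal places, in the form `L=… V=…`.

L=1233.559 V=24220.866

2πR = 2π·29 = 182.212374
per-turn = √(182.212374² + 14²) = √(33201.3492 + 196) = √33397.3492 = 182.749416
L = 6.75 × 182.749416 = 1233.558561
V = π·2.5² × L = 19.634954 × 1233.558561 = 24220.865704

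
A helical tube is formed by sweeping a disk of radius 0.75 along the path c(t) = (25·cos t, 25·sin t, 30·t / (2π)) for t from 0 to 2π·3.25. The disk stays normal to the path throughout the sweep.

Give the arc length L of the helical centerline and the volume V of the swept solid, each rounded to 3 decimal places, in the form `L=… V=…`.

L=519.736 V=918.449

2πR = 2π·25 = 157.079633
per-turn = √(157.079633² + 30²) = √(24674.0110 + 900) = √25574.0110 = 159.918764
L = 3.25 × 159.918764 = 519.735982
V = π·0.75² × L = 1.767146 × 519.735982 = 918.449293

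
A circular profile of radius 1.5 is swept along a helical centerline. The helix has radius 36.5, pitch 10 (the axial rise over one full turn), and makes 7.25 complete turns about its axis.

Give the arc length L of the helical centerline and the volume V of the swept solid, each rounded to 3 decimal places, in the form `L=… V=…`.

2πR = 2π·36.5 = 229.336264
per-turn = √(229.336264² + 10²) = √(52595.1219 + 100) = √52695.1219 = 229.554181
L = 7.25 × 229.554181 = 1664.267810
V = π·1.5² × L = 7.068583 × 1664.267810 = 11764.015930

L=1664.268 V=11764.016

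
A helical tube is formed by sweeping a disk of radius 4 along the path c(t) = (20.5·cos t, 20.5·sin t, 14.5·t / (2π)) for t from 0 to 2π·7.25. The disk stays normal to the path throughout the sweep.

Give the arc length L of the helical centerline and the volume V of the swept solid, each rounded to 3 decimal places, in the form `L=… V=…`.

2πR = 2π·20.5 = 128.805299
per-turn = √(128.805299² + 14.5²) = √(16590.8050 + 210.25) = √16801.0550 = 129.618884
L = 7.25 × 129.618884 = 939.736906
V = π·4² × L = 50.265482 × 939.736906 = 47236.328986

L=939.737 V=47236.329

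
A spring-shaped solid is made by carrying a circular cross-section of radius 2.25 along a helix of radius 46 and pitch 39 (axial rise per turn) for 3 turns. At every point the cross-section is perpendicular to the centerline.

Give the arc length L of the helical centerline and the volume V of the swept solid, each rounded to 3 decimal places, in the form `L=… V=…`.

L=874.938 V=13915.283

2πR = 2π·46 = 289.026524
per-turn = √(289.026524² + 39²) = √(83536.3317 + 1521) = √85057.3317 = 291.645901
L = 3 × 291.645901 = 874.937703
V = π·2.25² × L = 15.904313 × 874.937703 = 13915.282923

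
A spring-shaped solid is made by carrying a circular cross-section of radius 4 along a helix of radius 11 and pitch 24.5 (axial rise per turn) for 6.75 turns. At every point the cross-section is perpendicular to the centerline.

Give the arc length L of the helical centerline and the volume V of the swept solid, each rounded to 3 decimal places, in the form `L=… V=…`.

L=494.971 V=24879.935

2πR = 2π·11 = 69.115038
per-turn = √(69.115038² + 24.5²) = √(4776.8885 + 600.25) = √5377.1385 = 73.328975
L = 6.75 × 73.328975 = 494.970579
V = π·4² × L = 50.265482 × 494.970579 = 24879.934966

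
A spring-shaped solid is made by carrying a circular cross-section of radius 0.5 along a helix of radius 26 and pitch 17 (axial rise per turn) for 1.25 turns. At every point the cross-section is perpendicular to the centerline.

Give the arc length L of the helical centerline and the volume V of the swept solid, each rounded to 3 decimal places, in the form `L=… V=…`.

L=205.306 V=161.247

2πR = 2π·26 = 163.362818
per-turn = √(163.362818² + 17²) = √(26687.4103 + 289) = √26976.4103 = 164.244970
L = 1.25 × 164.244970 = 205.306213
V = π·0.5² × L = 0.785398 × 205.306213 = 161.247123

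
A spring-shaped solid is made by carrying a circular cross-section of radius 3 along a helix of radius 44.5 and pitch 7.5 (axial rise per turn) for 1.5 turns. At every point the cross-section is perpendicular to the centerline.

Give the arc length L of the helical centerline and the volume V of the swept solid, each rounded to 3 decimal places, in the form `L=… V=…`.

L=419.553 V=11862.595

2πR = 2π·44.5 = 279.601746
per-turn = √(279.601746² + 7.5²) = √(78177.1365 + 56.25) = √78233.3865 = 279.702318
L = 1.5 × 279.702318 = 419.553476
V = π·3² × L = 28.274334 × 419.553476 = 11862.595072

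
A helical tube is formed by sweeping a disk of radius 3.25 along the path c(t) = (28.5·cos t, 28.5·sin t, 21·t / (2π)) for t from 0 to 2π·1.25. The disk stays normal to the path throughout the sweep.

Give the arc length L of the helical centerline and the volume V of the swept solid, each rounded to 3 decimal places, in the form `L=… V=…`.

L=225.372 V=7478.549

2πR = 2π·28.5 = 179.070781
per-turn = √(179.070781² + 21²) = √(32066.3447 + 441) = √32507.3447 = 180.297933
L = 1.25 × 180.297933 = 225.372416
V = π·3.25² × L = 33.183072 × 225.372416 = 7478.549213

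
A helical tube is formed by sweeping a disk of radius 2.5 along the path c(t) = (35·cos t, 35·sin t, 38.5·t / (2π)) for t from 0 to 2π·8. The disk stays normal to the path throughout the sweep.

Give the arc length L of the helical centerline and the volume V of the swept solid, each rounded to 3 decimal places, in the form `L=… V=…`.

L=1786.049 V=35068.995

2πR = 2π·35 = 219.911486
per-turn = √(219.911486² + 38.5²) = √(48361.0616 + 1482.25) = √49843.3116 = 223.256157
L = 8 × 223.256157 = 1786.049255
V = π·2.5² × L = 19.634954 × 1786.049255 = 35068.995109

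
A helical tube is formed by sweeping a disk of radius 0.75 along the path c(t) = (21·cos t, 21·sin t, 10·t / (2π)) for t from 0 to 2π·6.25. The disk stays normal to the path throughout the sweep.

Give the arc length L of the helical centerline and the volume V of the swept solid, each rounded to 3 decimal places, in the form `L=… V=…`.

2πR = 2π·21 = 131.946891
per-turn = √(131.946891² + 10²) = √(17409.9822 + 100) = √17509.9822 = 132.325289
L = 6.25 × 132.325289 = 827.033058
V = π·0.75² × L = 1.767146 × 827.033058 = 1461.488050

L=827.033 V=1461.488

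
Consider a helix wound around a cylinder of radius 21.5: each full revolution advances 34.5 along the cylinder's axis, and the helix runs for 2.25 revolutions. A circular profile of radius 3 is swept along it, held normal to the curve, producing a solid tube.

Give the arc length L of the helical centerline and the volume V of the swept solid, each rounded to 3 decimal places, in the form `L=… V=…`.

L=313.705 V=8869.794

2πR = 2π·21.5 = 135.088484
per-turn = √(135.088484² + 34.5²) = √(18248.8985 + 1190.25) = √19439.1485 = 139.424347
L = 2.25 × 139.424347 = 313.704781
V = π·3² × L = 28.274334 × 313.704781 = 8869.793712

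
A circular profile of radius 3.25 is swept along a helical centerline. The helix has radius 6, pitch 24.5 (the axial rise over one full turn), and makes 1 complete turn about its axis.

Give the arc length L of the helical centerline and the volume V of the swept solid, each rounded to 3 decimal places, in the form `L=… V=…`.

L=44.961 V=1491.937

2πR = 2π·6 = 37.699112
per-turn = √(37.699112² + 24.5²) = √(1421.2230 + 600.25) = √2021.4730 = 44.960794
L = 1 × 44.960794 = 44.960794
V = π·3.25² × L = 33.183072 × 44.960794 = 1491.937296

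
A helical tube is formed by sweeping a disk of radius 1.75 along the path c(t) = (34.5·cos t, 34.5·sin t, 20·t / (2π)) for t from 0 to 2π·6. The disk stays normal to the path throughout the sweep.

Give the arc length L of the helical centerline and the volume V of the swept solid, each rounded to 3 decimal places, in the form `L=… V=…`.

L=1306.143 V=12566.573

2πR = 2π·34.5 = 216.769893
per-turn = √(216.769893² + 20²) = √(46989.1866 + 400) = √47389.1866 = 217.690575
L = 6 × 217.690575 = 1306.143452
V = π·1.75² × L = 9.621128 × 1306.143452 = 12566.572682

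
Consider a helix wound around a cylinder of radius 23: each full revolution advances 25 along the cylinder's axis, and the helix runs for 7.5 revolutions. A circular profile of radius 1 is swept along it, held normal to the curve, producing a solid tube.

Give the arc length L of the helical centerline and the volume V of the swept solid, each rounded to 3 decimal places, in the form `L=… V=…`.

2πR = 2π·23 = 144.513262
per-turn = √(144.513262² + 25²) = √(20884.0829 + 625) = √21509.0829 = 146.659752
L = 7.5 × 146.659752 = 1099.948141
V = π·1² × L = 3.141593 × 1099.948141 = 3455.589000

L=1099.948 V=3455.589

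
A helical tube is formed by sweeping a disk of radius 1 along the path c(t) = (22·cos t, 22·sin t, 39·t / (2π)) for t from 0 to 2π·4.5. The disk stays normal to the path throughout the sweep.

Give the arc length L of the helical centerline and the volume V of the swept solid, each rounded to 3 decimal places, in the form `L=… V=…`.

L=646.319 V=2030.471

2πR = 2π·22 = 138.230077
per-turn = √(138.230077² + 39²) = √(19107.5541 + 1521) = √20628.5541 = 143.626439
L = 4.5 × 143.626439 = 646.318978
V = π·1² × L = 3.141593 × 646.318978 = 2030.470952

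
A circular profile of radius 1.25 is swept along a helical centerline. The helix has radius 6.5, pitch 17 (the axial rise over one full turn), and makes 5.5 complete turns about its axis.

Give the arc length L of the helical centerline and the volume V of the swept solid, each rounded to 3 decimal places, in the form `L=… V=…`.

L=243.307 V=1194.329

2πR = 2π·6.5 = 40.840704
per-turn = √(40.840704² + 17²) = √(1667.9631 + 289) = √1956.9631 = 44.237576
L = 5.5 × 44.237576 = 243.306669
V = π·1.25² × L = 4.908739 × 243.306669 = 1194.328818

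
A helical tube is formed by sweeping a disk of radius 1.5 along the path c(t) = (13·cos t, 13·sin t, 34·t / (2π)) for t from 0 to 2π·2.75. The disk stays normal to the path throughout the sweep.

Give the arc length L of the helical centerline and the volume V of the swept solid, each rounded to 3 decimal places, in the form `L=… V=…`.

2πR = 2π·13 = 81.681409
per-turn = √(81.681409² + 34²) = √(6671.8526 + 1156) = √7827.8526 = 88.475152
L = 2.75 × 88.475152 = 243.306669
V = π·1.5² × L = 7.068583 × 243.306669 = 1719.833498

L=243.307 V=1719.833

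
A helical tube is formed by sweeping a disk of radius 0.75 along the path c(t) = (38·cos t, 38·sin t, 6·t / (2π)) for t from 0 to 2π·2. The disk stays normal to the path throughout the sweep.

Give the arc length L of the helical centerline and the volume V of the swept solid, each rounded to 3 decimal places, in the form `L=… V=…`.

2πR = 2π·38 = 238.761042
per-turn = √(238.761042² + 6²) = √(57006.8350 + 36) = √57042.8350 = 238.836419
L = 2 × 238.836419 = 477.672838
V = π·0.75² × L = 1.767146 × 477.672838 = 844.117582

L=477.673 V=844.118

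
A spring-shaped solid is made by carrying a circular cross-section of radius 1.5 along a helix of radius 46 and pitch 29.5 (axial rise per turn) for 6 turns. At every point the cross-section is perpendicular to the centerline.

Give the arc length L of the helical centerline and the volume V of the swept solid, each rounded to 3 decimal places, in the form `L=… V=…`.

2πR = 2π·46 = 289.026524
per-turn = √(289.026524² + 29.5²) = √(83536.3317 + 870.25) = √84406.5817 = 290.528108
L = 6 × 290.528108 = 1743.168649
V = π·1.5² × L = 7.068583 × 1743.168649 = 12321.733100

L=1743.169 V=12321.733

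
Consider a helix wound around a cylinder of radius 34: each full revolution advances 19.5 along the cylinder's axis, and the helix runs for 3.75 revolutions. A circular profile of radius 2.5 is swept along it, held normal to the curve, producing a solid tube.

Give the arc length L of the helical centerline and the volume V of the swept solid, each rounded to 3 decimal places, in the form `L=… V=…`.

2πR = 2π·34 = 213.628300
per-turn = √(213.628300² + 19.5²) = √(45637.0508 + 380.25) = √46017.3008 = 214.516435
L = 3.75 × 214.516435 = 804.436630
V = π·2.5² × L = 19.634954 × 804.436630 = 15795.076296

L=804.437 V=15795.076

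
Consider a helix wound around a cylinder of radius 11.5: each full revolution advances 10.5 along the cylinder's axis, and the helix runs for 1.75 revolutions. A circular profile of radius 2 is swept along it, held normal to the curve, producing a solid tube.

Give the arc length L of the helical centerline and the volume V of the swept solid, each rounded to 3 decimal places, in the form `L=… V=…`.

L=127.777 V=1605.696

2πR = 2π·11.5 = 72.256631
per-turn = √(72.256631² + 10.5²) = √(5221.0207 + 110.25) = √5331.2707 = 73.015551
L = 1.75 × 73.015551 = 127.777215
V = π·2² × L = 12.566371 × 127.777215 = 1605.695836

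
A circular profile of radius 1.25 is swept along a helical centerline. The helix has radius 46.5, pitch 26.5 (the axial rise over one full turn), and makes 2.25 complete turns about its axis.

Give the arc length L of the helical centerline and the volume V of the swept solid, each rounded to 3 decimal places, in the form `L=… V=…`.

L=660.077 V=3240.144

2πR = 2π·46.5 = 292.168117
per-turn = √(292.168117² + 26.5²) = √(85362.2085 + 702.25) = √86064.4585 = 293.367446
L = 2.25 × 293.367446 = 660.076754
V = π·1.25² × L = 4.908739 × 660.076754 = 3240.144189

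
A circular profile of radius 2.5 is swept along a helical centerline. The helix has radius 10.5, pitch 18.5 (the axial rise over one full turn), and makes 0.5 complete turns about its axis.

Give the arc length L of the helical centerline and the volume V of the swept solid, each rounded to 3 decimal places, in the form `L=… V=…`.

L=34.259 V=672.676

2πR = 2π·10.5 = 65.973446
per-turn = √(65.973446² + 18.5²) = √(4352.4955 + 342.25) = √4694.7455 = 68.518213
L = 0.5 × 68.518213 = 34.259107
V = π·2.5² × L = 19.634954 × 34.259107 = 672.675985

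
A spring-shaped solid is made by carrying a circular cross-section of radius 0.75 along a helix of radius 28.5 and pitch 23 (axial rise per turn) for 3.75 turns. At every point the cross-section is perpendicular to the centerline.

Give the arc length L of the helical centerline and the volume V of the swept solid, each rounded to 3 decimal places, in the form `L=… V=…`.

2πR = 2π·28.5 = 179.070781
per-turn = √(179.070781² + 23²) = √(32066.3447 + 529) = √32595.3447 = 180.541809
L = 3.75 × 180.541809 = 677.031783
V = π·0.75² × L = 1.767146 × 677.031783 = 1196.413917

L=677.032 V=1196.414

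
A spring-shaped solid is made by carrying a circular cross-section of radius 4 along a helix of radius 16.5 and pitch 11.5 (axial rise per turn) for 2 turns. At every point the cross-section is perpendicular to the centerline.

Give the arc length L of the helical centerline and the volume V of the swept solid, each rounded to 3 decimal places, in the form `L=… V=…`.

2πR = 2π·16.5 = 103.672558
per-turn = √(103.672558² + 11.5²) = √(10747.9992 + 132.25) = √10880.2492 = 104.308433
L = 2 × 104.308433 = 208.616866
V = π·4² × L = 50.265482 × 208.616866 = 10486.227417

L=208.617 V=10486.227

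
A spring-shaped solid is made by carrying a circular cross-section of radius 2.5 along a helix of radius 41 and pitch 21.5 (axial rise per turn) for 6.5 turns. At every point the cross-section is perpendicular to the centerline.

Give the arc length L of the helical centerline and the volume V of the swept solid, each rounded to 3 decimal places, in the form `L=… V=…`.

2πR = 2π·41 = 257.610598
per-turn = √(257.610598² + 21.5²) = √(66363.2200 + 462.25) = √66825.4700 = 258.506228
L = 6.5 × 258.506228 = 1680.290483
V = π·2.5² × L = 19.634954 × 1680.290483 = 32992.426483

L=1680.290 V=32992.426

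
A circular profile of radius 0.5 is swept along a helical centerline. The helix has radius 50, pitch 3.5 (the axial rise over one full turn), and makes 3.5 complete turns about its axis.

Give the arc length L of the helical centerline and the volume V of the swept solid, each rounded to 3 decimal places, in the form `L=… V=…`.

L=1099.626 V=863.644

2πR = 2π·50 = 314.159265
per-turn = √(314.159265² + 3.5²) = √(98696.0440 + 12.25) = √98708.2940 = 314.178761
L = 3.5 × 314.178761 = 1099.625664
V = π·0.5² × L = 0.785398 × 1099.625664 = 863.643977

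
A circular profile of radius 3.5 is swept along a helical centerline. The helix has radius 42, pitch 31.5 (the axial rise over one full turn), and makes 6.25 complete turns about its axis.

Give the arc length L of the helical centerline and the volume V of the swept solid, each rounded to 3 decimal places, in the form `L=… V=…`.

L=1661.045 V=63924.491

2πR = 2π·42 = 263.893783
per-turn = √(263.893783² + 31.5²) = √(69639.9287 + 992.25) = √70632.1787 = 265.767151
L = 6.25 × 265.767151 = 1661.044695
V = π·3.5² × L = 38.484510 × 1661.044695 = 63924.491185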